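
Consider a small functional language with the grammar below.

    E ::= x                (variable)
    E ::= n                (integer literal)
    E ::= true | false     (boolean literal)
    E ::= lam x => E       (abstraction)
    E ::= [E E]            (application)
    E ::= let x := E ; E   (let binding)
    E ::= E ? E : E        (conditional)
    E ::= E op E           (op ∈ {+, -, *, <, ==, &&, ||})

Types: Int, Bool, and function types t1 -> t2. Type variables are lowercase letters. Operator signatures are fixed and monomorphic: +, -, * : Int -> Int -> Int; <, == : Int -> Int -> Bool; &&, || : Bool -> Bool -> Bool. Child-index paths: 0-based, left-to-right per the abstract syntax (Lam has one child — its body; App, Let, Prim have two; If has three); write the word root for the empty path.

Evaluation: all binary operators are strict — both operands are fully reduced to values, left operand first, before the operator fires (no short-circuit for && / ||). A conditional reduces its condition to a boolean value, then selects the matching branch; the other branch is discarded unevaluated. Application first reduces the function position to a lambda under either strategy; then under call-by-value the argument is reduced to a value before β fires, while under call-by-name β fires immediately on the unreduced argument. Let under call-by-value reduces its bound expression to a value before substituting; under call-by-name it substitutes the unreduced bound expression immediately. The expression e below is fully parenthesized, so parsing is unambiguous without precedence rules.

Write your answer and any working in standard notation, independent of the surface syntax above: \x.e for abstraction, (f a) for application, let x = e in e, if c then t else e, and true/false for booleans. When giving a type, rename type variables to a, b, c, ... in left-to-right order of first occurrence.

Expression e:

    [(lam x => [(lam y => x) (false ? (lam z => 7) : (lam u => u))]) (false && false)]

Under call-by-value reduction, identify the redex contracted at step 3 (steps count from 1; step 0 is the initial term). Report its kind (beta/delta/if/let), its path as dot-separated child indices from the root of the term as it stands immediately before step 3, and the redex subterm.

Trace:
step 0: ((\x.((\y.x) (if false then (\z.7) else (\u.u)))) (false && false))
step 1: [delta@1] ((\x.((\y.x) (if false then (\z.7) else (\u.u)))) false)
step 2: [beta@root] ((\y.false) (if false then (\z.7) else (\u.u)))
step 3: [if@1] ((\y.false) (\u.u))

Answer: if at 1 : (if false then (\z.7) else (\u.u))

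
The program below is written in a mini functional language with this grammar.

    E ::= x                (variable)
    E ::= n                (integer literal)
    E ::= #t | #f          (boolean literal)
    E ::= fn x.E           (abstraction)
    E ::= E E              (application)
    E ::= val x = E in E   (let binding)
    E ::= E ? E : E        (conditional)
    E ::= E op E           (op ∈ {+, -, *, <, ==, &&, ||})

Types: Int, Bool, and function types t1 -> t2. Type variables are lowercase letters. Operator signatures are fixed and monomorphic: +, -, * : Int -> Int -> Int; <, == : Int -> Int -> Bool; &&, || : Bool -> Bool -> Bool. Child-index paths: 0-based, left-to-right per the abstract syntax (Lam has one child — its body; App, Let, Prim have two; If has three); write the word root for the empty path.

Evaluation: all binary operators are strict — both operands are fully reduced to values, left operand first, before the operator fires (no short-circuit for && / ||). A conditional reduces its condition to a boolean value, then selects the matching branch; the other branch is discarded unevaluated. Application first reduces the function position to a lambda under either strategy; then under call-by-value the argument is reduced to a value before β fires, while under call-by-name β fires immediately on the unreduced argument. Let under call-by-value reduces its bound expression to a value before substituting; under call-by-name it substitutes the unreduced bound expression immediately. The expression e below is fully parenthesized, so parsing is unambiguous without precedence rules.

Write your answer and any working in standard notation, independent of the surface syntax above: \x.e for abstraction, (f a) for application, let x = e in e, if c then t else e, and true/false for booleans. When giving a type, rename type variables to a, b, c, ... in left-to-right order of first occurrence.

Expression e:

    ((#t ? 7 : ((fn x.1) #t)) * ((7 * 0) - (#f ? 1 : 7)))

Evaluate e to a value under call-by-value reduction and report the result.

Answer: -49

Working:
step 0: ((if true then 7 else ((\x.1) true)) * ((7 * 0) - (if false then 1 else 7)))
step 1: [if@0] (7 * ((7 * 0) - (if false then 1 else 7)))
step 2: [delta@1.0] (7 * (0 - (if false then 1 else 7)))
step 3: [if@1.1] (7 * (0 - 7))
step 4: [delta@1] (7 * -7)
step 5: [delta@root] -49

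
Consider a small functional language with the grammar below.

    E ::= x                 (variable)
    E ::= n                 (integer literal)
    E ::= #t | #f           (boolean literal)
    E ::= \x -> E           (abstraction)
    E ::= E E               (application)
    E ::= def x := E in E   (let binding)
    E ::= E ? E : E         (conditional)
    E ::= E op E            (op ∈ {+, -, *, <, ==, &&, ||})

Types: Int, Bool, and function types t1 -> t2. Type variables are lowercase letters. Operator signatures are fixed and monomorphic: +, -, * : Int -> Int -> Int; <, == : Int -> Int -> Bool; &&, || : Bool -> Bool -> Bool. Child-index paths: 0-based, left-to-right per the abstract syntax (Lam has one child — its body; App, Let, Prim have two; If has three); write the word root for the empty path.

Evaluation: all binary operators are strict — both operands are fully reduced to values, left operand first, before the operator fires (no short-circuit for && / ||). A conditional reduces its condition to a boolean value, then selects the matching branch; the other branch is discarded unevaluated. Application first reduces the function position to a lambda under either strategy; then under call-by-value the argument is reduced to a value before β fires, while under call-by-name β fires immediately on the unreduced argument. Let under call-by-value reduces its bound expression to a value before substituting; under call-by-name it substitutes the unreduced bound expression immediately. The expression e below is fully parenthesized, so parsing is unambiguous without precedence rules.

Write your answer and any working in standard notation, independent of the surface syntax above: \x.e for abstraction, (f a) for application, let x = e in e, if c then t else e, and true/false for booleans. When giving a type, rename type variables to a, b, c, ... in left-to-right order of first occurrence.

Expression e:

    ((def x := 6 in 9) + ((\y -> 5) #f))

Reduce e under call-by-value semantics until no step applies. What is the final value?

Trace:
step 0: ((let x = 6 in 9) + ((\y.5) false))
step 1: [let@0] (9 + ((\y.5) false))
step 2: [beta@1] (9 + 5)
step 3: [delta@root] 14

Answer: 14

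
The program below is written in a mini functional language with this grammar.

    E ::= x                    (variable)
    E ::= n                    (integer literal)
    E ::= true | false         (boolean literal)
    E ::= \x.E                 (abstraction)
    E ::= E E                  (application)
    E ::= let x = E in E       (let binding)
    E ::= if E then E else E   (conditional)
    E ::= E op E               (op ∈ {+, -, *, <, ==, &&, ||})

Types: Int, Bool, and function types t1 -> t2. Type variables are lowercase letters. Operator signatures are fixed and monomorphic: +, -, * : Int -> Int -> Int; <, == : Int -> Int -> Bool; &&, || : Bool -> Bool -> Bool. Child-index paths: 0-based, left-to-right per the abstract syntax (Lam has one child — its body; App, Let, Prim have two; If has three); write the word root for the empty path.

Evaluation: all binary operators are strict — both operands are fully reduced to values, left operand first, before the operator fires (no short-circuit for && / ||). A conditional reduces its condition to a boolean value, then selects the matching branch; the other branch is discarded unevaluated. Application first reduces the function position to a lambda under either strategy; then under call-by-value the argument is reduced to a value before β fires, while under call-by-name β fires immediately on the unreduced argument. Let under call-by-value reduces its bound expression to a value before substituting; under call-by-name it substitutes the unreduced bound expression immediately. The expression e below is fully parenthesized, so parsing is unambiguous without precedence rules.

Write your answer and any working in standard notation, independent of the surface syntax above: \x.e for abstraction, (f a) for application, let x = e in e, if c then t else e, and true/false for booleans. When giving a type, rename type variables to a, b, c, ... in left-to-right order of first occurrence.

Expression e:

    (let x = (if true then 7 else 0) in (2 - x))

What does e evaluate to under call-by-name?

Answer: -5

Working:
step 0: (let x = (if true then 7 else 0) in (2 - x))
step 1: [let@root] (2 - (if true then 7 else 0))
step 2: [if@1] (2 - 7)
step 3: [delta@root] -5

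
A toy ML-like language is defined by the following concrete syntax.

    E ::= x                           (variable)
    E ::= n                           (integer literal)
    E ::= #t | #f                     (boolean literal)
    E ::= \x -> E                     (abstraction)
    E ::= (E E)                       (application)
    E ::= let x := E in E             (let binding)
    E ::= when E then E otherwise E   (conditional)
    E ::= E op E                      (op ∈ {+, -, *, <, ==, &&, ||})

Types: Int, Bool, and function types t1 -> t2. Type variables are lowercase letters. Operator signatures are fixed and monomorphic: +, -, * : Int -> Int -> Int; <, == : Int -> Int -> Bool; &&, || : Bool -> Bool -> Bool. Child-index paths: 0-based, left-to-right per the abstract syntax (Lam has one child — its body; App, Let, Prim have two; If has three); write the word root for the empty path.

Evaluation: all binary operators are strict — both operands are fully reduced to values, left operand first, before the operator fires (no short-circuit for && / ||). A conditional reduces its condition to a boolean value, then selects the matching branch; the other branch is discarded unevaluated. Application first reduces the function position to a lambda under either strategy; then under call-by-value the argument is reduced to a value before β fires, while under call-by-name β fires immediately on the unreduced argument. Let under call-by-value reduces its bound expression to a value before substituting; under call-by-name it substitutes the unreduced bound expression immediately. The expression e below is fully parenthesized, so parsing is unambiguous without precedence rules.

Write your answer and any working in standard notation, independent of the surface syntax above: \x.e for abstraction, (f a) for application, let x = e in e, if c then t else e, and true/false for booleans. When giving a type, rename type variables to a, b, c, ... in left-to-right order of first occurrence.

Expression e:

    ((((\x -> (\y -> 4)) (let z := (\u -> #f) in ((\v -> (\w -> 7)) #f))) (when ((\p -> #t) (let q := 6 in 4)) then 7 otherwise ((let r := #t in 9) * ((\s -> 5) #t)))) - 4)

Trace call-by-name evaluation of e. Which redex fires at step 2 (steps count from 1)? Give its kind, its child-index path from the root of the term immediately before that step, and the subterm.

Working:
step 0: ((((\x.(\y.4)) (let z = (\u.false) in ((\v.(\w.7)) false))) (if ((\p.true) (let q = 6 in 4)) then 7 else ((let r = true in 9) * ((\s.5) true)))) - 4)
step 1: [beta@0.0] (((\y.4) (if ((\p.true) (let q = 6 in 4)) then 7 else ((let r = true in 9) * ((\s.5) true)))) - 4)
step 2: [beta@0] (4 - 4)

Answer: beta at 0 : ((\y.4) (if ((\p.true) (let q = 6 in 4)) then 7 else ((let r = true in 9) * ((\s.5) true))))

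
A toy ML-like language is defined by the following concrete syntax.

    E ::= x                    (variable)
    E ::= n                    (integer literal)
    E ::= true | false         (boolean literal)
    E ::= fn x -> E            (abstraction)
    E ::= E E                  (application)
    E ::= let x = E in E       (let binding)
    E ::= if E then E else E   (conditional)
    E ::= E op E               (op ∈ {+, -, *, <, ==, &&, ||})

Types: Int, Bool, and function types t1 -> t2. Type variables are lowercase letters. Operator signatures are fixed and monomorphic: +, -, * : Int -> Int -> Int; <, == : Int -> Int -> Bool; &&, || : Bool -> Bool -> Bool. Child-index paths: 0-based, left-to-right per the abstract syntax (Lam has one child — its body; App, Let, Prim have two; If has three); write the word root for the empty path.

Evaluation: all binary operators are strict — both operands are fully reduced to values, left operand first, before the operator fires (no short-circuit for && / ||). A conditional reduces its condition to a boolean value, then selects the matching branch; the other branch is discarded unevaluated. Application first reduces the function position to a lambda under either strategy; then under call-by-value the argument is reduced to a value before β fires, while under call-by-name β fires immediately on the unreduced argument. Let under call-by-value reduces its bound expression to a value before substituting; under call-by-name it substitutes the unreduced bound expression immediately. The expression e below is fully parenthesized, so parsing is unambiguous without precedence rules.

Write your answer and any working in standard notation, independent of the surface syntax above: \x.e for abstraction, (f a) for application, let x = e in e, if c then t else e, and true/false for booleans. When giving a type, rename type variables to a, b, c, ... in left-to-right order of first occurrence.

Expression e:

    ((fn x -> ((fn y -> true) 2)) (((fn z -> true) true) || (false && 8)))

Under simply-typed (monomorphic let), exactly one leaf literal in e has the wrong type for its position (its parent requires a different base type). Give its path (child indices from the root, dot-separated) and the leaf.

Answer: 1.1.1 : 8

Working:
\y._ : b -> Bool
  unify b -> Bool ~ Int -> c
  unify b ~ Int
  unify Bool ~ c
_ _ : Bool
\x._ : a -> Bool
\z._ : d -> Bool
  unify d -> Bool ~ Bool -> e
  unify d ~ Bool
  unify Bool ~ e
_ _ : Bool
  unify Bool ~ Bool
  unify Bool ~ Bool
  unify Int ~ Bool
  FAIL: mismatch Int ~ Bool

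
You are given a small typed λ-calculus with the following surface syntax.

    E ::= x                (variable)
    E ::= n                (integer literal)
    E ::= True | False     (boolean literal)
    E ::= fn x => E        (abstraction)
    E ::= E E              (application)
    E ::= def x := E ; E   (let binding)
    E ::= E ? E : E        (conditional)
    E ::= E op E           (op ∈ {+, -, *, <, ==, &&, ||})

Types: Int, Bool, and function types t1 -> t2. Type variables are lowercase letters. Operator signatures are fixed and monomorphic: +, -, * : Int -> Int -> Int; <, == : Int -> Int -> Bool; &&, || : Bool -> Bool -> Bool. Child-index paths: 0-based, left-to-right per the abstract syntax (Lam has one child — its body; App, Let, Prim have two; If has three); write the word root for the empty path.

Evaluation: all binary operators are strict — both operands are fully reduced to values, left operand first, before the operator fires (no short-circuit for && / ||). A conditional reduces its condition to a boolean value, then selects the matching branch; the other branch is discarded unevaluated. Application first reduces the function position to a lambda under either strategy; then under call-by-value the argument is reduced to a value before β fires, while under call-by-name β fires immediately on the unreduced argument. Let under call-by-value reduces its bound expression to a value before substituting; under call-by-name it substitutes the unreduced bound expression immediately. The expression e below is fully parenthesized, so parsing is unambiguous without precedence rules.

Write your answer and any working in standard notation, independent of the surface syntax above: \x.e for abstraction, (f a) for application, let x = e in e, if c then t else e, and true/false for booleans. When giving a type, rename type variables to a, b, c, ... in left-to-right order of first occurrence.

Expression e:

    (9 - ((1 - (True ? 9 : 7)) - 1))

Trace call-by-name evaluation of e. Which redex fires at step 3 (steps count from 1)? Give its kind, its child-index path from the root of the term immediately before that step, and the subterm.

Answer: delta at 1 : (-8 - 1)

Derivation:
step 0: (9 - ((1 - (if true then 9 else 7)) - 1))
step 1: [if@1.0.1] (9 - ((1 - 9) - 1))
step 2: [delta@1.0] (9 - (-8 - 1))
step 3: [delta@1] (9 - -9)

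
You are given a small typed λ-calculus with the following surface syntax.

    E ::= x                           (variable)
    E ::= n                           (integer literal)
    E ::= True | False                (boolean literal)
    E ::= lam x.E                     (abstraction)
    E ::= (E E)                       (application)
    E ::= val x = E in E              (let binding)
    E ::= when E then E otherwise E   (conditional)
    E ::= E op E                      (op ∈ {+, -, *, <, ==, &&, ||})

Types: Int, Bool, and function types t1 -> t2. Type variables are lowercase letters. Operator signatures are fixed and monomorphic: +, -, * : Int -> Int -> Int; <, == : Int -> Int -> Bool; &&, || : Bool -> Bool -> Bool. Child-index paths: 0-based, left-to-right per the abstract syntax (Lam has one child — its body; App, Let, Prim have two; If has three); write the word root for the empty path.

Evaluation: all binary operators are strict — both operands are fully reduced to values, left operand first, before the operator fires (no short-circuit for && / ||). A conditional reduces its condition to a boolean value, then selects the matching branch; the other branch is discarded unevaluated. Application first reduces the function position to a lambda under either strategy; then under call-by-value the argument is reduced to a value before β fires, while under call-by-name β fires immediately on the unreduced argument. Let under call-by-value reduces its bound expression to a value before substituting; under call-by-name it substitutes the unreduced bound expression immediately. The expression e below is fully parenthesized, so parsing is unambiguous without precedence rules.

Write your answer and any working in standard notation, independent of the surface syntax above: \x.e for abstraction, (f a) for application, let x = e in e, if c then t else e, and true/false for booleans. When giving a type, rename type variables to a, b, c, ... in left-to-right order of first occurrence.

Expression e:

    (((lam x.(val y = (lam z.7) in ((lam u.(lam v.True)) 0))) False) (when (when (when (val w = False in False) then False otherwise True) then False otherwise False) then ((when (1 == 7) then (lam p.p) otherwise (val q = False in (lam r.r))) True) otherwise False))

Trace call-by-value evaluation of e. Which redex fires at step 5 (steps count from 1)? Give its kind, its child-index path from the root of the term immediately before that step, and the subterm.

Working:
step 0: (((\x.(let y = (\z.7) in ((\u.(\v.true)) 0))) false) (if (if (if (let w = false in false) then false else true) then false else false) then ((if (1 == 7) then (\p.p) else (let q = false in (\r.r))) true) else false))
step 1: [beta@0] ((let y = (\z.7) in ((\u.(\v.true)) 0)) (if (if (if (let w = false in false) then false else true) then false else false) then ((if (1 == 7) then (\p.p) else (let q = false in (\r.r))) true) else false))
step 2: [let@0] (((\u.(\v.true)) 0) (if (if (if (let w = false in false) then false else true) then false else false) then ((if (1 == 7) then (\p.p) else (let q = false in (\r.r))) true) else false))
step 3: [beta@0] ((\v.true) (if (if (if (let w = false in false) then false else true) then false else false) then ((if (1 == 7) then (\p.p) else (let q = false in (\r.r))) true) else false))
step 4: [let@1.0.0.0] ((\v.true) (if (if (if false then false else true) then false else false) then ((if (1 == 7) then (\p.p) else (let q = false in (\r.r))) true) else false))
step 5: [if@1.0.0] ((\v.true) (if (if true then false else false) then ((if (1 == 7) then (\p.p) else (let q = false in (\r.r))) true) else false))

Answer: if at 1.0.0 : (if false then false else true)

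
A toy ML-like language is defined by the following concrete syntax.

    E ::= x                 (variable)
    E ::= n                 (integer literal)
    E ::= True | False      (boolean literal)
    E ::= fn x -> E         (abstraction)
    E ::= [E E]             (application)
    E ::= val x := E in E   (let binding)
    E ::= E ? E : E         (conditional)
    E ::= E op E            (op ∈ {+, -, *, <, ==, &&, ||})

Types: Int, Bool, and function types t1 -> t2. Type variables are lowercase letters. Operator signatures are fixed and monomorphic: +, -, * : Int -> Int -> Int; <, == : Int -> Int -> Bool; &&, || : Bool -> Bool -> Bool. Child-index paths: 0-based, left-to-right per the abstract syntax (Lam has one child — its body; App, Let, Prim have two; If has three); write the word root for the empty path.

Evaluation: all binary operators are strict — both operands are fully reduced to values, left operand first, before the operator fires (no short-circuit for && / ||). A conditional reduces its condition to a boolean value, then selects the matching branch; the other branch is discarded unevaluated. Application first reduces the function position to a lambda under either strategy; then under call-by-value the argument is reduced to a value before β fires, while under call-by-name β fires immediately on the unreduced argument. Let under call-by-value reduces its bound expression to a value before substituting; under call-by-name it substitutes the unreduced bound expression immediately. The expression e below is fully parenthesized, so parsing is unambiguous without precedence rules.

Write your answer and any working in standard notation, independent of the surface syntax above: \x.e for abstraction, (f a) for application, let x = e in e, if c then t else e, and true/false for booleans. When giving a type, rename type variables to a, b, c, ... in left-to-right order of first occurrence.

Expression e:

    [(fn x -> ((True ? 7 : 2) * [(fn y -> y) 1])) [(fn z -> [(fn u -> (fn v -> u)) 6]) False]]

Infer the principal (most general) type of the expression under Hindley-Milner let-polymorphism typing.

Answer: Int

Derivation:
  unify Bool ~ Bool
  unify Int ~ Int
  unify Int ~ Int
y : b
\y._ : b -> b
  unify b -> b ~ Int -> c
  unify b ~ Int
  unify Int ~ c
_ _ : Int
  unify Int ~ Int
\x._ : a -> Int
u : e
\v._ : f -> e
\u._ : e -> f -> e
  unify e -> f -> e ~ Int -> g
  unify e ~ Int
  unify f -> Int ~ g
_ _ : f -> Int
\z._ : d -> f -> Int
  unify d -> f -> Int ~ Bool -> h
  unify d ~ Bool
  unify f -> Int ~ h
_ _ : f -> Int
  unify a -> Int ~ (f -> Int) -> i
  unify a ~ f -> Int
  unify Int ~ i
_ _ : Int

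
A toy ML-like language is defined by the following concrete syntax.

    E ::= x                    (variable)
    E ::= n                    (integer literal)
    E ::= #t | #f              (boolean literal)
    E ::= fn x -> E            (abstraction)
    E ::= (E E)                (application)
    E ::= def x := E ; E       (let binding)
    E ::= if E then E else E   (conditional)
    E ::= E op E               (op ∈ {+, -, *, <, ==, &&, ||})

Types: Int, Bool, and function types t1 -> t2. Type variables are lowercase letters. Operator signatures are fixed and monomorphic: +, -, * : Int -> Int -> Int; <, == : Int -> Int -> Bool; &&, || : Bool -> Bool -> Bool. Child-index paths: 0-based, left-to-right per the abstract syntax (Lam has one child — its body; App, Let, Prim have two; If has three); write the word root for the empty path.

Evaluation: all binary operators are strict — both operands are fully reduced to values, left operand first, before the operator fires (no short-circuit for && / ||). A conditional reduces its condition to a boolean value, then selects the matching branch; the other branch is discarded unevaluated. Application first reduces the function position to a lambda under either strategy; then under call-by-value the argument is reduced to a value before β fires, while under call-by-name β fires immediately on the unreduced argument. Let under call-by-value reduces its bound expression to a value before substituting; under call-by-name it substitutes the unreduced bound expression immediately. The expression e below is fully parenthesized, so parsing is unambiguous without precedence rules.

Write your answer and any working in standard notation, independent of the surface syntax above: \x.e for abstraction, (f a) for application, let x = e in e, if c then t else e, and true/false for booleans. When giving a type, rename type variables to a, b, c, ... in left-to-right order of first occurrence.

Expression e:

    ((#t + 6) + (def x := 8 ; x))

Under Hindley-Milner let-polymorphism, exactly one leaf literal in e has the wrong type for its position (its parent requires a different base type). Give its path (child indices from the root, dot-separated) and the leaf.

Trace:
  unify Bool ~ Int
  FAIL: mismatch Bool ~ Int

Answer: 0.0 : true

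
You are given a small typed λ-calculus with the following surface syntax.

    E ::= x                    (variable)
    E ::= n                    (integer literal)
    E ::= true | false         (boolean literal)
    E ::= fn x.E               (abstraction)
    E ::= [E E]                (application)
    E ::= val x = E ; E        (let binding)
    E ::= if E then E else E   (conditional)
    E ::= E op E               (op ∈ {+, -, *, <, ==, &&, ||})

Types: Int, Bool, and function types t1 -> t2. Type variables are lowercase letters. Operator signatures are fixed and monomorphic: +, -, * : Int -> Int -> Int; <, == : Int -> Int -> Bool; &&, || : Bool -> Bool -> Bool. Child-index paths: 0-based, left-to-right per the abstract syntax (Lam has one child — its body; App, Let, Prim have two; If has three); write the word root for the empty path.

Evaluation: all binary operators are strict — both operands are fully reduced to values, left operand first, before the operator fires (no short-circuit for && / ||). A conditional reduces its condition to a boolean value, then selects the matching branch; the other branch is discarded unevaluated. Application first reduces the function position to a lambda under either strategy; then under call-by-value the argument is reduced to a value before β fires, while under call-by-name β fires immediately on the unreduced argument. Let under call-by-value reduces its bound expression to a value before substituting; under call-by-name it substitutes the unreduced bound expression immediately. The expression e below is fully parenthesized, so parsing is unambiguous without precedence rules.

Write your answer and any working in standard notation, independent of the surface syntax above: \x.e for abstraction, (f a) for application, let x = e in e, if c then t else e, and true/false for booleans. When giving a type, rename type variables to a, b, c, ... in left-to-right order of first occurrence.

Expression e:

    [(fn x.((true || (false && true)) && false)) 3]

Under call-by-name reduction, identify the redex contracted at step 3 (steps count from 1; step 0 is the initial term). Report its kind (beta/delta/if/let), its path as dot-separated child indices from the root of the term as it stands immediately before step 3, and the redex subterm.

Answer: delta at 0 : (true || false)

Trace:
step 0: ((\x.((true || (false && true)) && false)) 3)
step 1: [beta@root] ((true || (false && true)) && false)
step 2: [delta@0.1] ((true || false) && false)
step 3: [delta@0] (true && false)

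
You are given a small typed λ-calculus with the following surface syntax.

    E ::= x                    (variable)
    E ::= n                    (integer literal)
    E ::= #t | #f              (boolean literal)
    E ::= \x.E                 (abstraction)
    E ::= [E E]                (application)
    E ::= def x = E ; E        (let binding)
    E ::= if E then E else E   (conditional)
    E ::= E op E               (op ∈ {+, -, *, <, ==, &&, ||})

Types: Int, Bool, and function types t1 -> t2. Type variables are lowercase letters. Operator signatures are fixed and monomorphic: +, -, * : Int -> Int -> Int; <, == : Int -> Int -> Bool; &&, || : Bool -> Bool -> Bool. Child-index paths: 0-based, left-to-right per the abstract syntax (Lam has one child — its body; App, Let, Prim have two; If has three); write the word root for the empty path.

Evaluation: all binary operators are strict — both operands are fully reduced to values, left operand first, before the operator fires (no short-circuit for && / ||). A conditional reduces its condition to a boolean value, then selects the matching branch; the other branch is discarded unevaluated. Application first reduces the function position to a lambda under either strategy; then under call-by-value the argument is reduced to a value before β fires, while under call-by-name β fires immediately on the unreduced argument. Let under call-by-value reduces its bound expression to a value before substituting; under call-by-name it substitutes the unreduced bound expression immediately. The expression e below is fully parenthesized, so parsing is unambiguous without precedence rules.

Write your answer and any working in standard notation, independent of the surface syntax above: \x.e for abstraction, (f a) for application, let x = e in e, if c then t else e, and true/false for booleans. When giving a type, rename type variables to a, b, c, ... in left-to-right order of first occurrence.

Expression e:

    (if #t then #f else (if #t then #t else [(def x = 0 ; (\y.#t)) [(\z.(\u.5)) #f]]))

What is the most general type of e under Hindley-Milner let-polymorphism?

Answer: Bool

Working:
  unify Bool ~ Bool
  unify Bool ~ Bool
let x : Int
\y._ : a -> Bool
\u._ : c -> Int
\z._ : b -> c -> Int
  unify b -> c -> Int ~ Bool -> d
  unify b ~ Bool
  unify c -> Int ~ d
_ _ : c -> Int
  unify a -> Bool ~ (c -> Int) -> e
  unify a ~ c -> Int
  unify Bool ~ e
_ _ : Bool
  unify Bool ~ Bool
  unify Bool ~ Bool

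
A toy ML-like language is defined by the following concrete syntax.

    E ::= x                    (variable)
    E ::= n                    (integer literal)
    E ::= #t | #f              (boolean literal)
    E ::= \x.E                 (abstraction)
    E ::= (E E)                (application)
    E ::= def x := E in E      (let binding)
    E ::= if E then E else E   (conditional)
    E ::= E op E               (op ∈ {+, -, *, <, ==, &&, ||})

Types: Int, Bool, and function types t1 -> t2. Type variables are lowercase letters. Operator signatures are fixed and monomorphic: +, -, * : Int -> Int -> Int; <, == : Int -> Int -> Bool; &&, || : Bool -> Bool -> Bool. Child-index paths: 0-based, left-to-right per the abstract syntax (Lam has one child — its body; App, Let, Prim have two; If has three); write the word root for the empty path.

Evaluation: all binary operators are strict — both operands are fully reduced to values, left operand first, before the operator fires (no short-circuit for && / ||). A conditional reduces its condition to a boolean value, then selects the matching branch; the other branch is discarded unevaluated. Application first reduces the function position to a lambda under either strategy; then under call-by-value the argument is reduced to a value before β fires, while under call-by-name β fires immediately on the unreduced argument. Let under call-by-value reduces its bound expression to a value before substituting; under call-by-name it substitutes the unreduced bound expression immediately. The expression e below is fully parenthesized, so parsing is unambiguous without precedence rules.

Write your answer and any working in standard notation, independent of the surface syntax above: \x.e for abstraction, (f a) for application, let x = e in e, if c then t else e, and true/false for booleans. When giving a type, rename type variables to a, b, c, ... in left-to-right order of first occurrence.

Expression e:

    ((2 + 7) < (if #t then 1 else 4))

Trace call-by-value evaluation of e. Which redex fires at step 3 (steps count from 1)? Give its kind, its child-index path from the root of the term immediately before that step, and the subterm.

Trace:
step 0: ((2 + 7) < (if true then 1 else 4))
step 1: [delta@0] (9 < (if true then 1 else 4))
step 2: [if@1] (9 < 1)
step 3: [delta@root] false

Answer: delta at root : (9 < 1)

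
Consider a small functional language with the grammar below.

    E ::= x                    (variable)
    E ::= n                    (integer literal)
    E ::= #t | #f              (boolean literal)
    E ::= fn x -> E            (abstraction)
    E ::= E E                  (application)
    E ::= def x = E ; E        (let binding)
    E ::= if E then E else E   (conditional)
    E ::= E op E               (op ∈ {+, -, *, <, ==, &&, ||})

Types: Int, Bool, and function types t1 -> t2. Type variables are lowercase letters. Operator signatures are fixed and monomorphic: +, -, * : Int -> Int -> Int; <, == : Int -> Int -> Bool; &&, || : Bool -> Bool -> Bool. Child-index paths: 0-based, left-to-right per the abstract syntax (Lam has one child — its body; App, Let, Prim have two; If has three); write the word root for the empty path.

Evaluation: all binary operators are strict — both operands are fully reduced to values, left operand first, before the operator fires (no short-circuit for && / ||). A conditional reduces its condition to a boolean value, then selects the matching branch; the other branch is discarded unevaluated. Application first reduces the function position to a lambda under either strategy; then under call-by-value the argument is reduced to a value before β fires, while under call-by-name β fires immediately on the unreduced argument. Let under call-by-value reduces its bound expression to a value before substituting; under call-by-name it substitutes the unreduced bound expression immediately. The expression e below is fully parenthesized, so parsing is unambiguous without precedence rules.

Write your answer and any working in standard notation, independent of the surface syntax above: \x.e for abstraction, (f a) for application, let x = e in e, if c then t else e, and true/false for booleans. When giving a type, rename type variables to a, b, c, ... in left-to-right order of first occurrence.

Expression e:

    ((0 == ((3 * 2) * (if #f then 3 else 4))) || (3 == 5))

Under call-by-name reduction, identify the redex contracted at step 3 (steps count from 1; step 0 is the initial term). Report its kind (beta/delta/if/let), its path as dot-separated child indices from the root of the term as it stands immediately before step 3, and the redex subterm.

Working:
step 0: ((0 == ((3 * 2) * (if false then 3 else 4))) || (3 == 5))
step 1: [delta@0.1.0] ((0 == (6 * (if false then 3 else 4))) || (3 == 5))
step 2: [if@0.1.1] ((0 == (6 * 4)) || (3 == 5))
step 3: [delta@0.1] ((0 == 24) || (3 == 5))

Answer: delta at 0.1 : (6 * 4)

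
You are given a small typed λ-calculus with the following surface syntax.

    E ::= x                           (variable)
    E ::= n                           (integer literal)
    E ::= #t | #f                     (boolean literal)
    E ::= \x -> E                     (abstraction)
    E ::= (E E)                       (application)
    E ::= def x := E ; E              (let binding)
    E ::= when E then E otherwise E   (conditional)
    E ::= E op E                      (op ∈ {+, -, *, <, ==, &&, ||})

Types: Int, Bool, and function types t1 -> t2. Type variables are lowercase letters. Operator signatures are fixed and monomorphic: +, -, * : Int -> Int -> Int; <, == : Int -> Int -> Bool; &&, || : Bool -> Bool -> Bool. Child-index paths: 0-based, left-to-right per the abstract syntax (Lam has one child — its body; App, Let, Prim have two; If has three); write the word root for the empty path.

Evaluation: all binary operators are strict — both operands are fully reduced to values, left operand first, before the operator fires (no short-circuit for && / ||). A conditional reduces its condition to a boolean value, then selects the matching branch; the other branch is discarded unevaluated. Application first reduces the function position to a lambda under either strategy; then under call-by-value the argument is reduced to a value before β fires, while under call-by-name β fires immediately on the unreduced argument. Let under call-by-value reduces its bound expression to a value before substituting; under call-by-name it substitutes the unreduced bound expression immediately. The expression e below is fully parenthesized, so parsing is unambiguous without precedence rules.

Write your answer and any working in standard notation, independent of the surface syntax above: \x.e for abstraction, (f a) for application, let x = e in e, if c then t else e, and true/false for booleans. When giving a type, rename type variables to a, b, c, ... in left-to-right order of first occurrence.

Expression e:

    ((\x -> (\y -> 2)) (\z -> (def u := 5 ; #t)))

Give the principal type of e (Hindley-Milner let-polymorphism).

Answer: a -> Int

Trace:
\y._ : b -> Int
\x._ : a -> b -> Int
let u : Int
\z._ : c -> Bool
  unify a -> b -> Int ~ (c -> Bool) -> d
  unify a ~ c -> Bool
  unify b -> Int ~ d
_ _ : b -> Int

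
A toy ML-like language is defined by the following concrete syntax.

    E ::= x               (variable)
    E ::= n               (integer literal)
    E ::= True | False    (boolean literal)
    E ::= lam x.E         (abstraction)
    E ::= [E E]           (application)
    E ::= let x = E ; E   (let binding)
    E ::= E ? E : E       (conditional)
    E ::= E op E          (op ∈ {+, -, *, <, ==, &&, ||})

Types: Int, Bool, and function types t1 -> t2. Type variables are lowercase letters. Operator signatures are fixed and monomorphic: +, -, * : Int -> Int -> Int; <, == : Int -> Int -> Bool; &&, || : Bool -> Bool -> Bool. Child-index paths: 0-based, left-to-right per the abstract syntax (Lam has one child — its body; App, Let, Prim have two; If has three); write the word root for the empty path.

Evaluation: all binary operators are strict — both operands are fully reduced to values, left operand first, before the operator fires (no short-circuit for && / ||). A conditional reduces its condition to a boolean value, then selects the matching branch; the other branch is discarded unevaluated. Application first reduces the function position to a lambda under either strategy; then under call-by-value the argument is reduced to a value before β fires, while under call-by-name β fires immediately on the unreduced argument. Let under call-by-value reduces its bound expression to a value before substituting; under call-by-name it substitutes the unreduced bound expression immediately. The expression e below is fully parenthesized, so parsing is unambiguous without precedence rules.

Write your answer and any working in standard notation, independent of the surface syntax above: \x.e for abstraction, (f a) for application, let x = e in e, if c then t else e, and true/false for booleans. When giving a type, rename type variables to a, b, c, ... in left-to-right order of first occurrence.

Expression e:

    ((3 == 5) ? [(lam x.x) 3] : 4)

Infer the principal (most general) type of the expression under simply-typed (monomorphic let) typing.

Working:
  unify Int ~ Int
  unify Int ~ Int
  unify Bool ~ Bool
x : a
\x._ : a -> a
  unify a -> a ~ Int -> b
  unify a ~ Int
  unify Int ~ b
_ _ : Int
  unify Int ~ Int

Answer: Int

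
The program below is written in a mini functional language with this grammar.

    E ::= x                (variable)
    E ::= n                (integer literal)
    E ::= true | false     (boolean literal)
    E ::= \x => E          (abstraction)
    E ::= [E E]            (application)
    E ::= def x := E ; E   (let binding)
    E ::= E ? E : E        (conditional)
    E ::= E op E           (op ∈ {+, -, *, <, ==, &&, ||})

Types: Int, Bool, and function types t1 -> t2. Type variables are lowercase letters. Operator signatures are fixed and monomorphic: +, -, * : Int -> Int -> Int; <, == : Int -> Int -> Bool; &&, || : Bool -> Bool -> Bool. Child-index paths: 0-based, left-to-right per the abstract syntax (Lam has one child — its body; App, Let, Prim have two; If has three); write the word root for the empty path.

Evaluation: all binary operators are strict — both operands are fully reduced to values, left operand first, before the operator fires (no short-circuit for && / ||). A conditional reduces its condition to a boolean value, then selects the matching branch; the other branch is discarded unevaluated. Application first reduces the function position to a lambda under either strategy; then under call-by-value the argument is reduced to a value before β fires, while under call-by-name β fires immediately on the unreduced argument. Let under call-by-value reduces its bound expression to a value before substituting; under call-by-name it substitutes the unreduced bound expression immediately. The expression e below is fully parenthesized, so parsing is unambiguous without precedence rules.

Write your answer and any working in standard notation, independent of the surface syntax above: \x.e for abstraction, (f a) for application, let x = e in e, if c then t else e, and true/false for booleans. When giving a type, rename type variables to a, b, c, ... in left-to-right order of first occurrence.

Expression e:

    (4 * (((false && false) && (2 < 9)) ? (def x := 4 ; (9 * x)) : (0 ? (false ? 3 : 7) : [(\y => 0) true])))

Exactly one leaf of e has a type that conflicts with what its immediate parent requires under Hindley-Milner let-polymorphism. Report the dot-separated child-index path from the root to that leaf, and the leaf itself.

Answer: 1.2.0 : 0

Trace:
  unify Int ~ Int
  unify Bool ~ Bool
  unify Bool ~ Bool
  unify Bool ~ Bool
  unify Int ~ Int
  unify Int ~ Int
  unify Bool ~ Bool
  unify Bool ~ Bool
let x : Int
  unify Int ~ Int
x : Int
  unify Int ~ Int
  unify Int ~ Bool
  FAIL: mismatch Int ~ Bool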